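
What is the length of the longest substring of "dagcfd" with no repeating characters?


Input: "dagcfd"
Sliding window (track last position of each char):
  Position 0 ('d'): window [0,0] length 1 -- new best
  Position 1 ('a'): window [0,1] length 2 -- new best
  Position 2 ('g'): window [0,2] length 3 -- new best
  Position 3 ('c'): window [0,3] length 4 -- new best
  Position 4 ('f'): window [0,4] length 5 -- new best
  Position 5 ('d'): repeat (last at 0), move window start to 1
  Position 5 ('d'): window [1,5] length 5
Longest substring with no repeats: "dagcf" with length 5

5


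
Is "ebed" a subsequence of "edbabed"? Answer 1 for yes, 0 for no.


Check if "ebed" is a subsequence of "edbabed"
Greedy scan:
  Position 0 ('e'): matches sub[0] = 'e'
  Position 1 ('d'): no match needed
  Position 2 ('b'): matches sub[1] = 'b'
  Position 3 ('a'): no match needed
  Position 4 ('b'): no match needed
  Position 5 ('e'): matches sub[2] = 'e'
  Position 6 ('d'): matches sub[3] = 'd'
All 4 characters matched => is a subsequence

1


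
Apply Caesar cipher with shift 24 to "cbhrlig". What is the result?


Caesar cipher: shift "cbhrlig" by 24
  'c' (pos 2) + 24 = pos 0 = 'a'
  'b' (pos 1) + 24 = pos 25 = 'z'
  'h' (pos 7) + 24 = pos 5 = 'f'
  'r' (pos 17) + 24 = pos 15 = 'p'
  'l' (pos 11) + 24 = pos 9 = 'j'
  'i' (pos 8) + 24 = pos 6 = 'g'
  'g' (pos 6) + 24 = pos 4 = 'e'
Result: azfpjge

azfpjge


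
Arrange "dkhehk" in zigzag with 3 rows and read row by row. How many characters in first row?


Zigzag "dkhehk" into 3 rows:
Placing characters:
  'd' => row 0
  'k' => row 1
  'h' => row 2
  'e' => row 1
  'h' => row 0
  'k' => row 1
Rows:
  Row 0: "dh"
  Row 1: "kek"
  Row 2: "h"
First row length: 2

2


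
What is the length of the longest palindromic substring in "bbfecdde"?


Input: "bbfecdde"
Checking substrings for palindromes:
  [0:2] "bb" (len 2) => palindrome
  [5:7] "dd" (len 2) => palindrome
Longest palindromic substring: "bb" with length 2

2


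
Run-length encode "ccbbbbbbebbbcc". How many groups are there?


Input: ccbbbbbbebbbcc
Scanning for consecutive runs:
  Group 1: 'c' x 2 (positions 0-1)
  Group 2: 'b' x 6 (positions 2-7)
  Group 3: 'e' x 1 (positions 8-8)
  Group 4: 'b' x 3 (positions 9-11)
  Group 5: 'c' x 2 (positions 12-13)
Total groups: 5

5


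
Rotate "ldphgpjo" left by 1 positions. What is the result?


Input: "ldphgpjo", rotate left by 1
First 1 characters: "l"
Remaining characters: "dphgpjo"
Concatenate remaining + first: "dphgpjo" + "l" = "dphgpjol"

dphgpjol


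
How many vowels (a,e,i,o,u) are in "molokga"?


Input: molokga
Checking each character:
  'm' at position 0: consonant
  'o' at position 1: vowel (running total: 1)
  'l' at position 2: consonant
  'o' at position 3: vowel (running total: 2)
  'k' at position 4: consonant
  'g' at position 5: consonant
  'a' at position 6: vowel (running total: 3)
Total vowels: 3

3


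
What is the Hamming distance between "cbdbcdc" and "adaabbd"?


Comparing "cbdbcdc" and "adaabbd" position by position:
  Position 0: 'c' vs 'a' => differ
  Position 1: 'b' vs 'd' => differ
  Position 2: 'd' vs 'a' => differ
  Position 3: 'b' vs 'a' => differ
  Position 4: 'c' vs 'b' => differ
  Position 5: 'd' vs 'b' => differ
  Position 6: 'c' vs 'd' => differ
Total differences (Hamming distance): 7

7


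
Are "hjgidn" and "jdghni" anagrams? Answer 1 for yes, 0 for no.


Strings: "hjgidn", "jdghni"
Sorted first:  dghijn
Sorted second: dghijn
Sorted forms match => anagrams

1


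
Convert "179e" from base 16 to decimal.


Input: "179e" in base 16
Positional expansion:
  Digit '1' (value 1) x 16^3 = 4096
  Digit '7' (value 7) x 16^2 = 1792
  Digit '9' (value 9) x 16^1 = 144
  Digit 'e' (value 14) x 16^0 = 14
Sum = 6046

6046


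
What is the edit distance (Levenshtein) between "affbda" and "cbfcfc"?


Computing edit distance: "affbda" -> "cbfcfc"
DP table:
           c    b    f    c    f    c
      0    1    2    3    4    5    6
  a   1    1    2    3    4    5    6
  f   2    2    2    2    3    4    5
  f   3    3    3    2    3    3    4
  b   4    4    3    3    3    4    4
  d   5    5    4    4    4    4    5
  a   6    6    5    5    5    5    5
Edit distance = dp[6][6] = 5

5


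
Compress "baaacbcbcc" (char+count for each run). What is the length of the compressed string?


Input: baaacbcbcc
Runs:
  'b' x 1 => "b1"
  'a' x 3 => "a3"
  'c' x 1 => "c1"
  'b' x 1 => "b1"
  'c' x 1 => "c1"
  'b' x 1 => "b1"
  'c' x 2 => "c2"
Compressed: "b1a3c1b1c1b1c2"
Compressed length: 14

14


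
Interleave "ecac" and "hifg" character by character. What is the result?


Interleaving "ecac" and "hifg":
  Position 0: 'e' from first, 'h' from second => "eh"
  Position 1: 'c' from first, 'i' from second => "ci"
  Position 2: 'a' from first, 'f' from second => "af"
  Position 3: 'c' from first, 'g' from second => "cg"
Result: ehciafcg

ehciafcg


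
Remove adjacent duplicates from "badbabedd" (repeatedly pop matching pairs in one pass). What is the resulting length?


Input: badbabedd
Stack-based adjacent duplicate removal:
  Read 'b': push. Stack: b
  Read 'a': push. Stack: ba
  Read 'd': push. Stack: bad
  Read 'b': push. Stack: badb
  Read 'a': push. Stack: badba
  Read 'b': push. Stack: badbab
  Read 'e': push. Stack: badbabe
  Read 'd': push. Stack: badbabed
  Read 'd': matches stack top 'd' => pop. Stack: badbabe
Final stack: "badbabe" (length 7)

7


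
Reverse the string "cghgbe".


Input: cghgbe
Reading characters right to left:
  Position 5: 'e'
  Position 4: 'b'
  Position 3: 'g'
  Position 2: 'h'
  Position 1: 'g'
  Position 0: 'c'
Reversed: ebghgc

ebghgc


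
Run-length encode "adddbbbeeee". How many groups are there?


Input: adddbbbeeee
Scanning for consecutive runs:
  Group 1: 'a' x 1 (positions 0-0)
  Group 2: 'd' x 3 (positions 1-3)
  Group 3: 'b' x 3 (positions 4-6)
  Group 4: 'e' x 4 (positions 7-10)
Total groups: 4

4


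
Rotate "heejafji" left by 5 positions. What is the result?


Input: "heejafji", rotate left by 5
First 5 characters: "heeja"
Remaining characters: "fji"
Concatenate remaining + first: "fji" + "heeja" = "fjiheeja"

fjiheeja


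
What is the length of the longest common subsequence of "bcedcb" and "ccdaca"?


LCS of "bcedcb" and "ccdaca"
DP table:
           c    c    d    a    c    a
      0    0    0    0    0    0    0
  b   0    0    0    0    0    0    0
  c   0    1    1    1    1    1    1
  e   0    1    1    1    1    1    1
  d   0    1    1    2    2    2    2
  c   0    1    2    2    2    3    3
  b   0    1    2    2    2    3    3
LCS length = dp[6][6] = 3

3


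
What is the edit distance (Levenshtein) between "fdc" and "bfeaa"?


Computing edit distance: "fdc" -> "bfeaa"
DP table:
           b    f    e    a    a
      0    1    2    3    4    5
  f   1    1    1    2    3    4
  d   2    2    2    2    3    4
  c   3    3    3    3    3    4
Edit distance = dp[3][5] = 4

4


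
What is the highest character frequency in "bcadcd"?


Input: bcadcd
Character counts:
  'a': 1
  'b': 1
  'c': 2
  'd': 2
Maximum frequency: 2

2


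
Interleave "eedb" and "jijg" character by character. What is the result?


Interleaving "eedb" and "jijg":
  Position 0: 'e' from first, 'j' from second => "ej"
  Position 1: 'e' from first, 'i' from second => "ei"
  Position 2: 'd' from first, 'j' from second => "dj"
  Position 3: 'b' from first, 'g' from second => "bg"
Result: ejeidjbg

ejeidjbg


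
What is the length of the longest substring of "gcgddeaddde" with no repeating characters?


Input: "gcgddeaddde"
Sliding window (track last position of each char):
  Position 0 ('g'): window [0,0] length 1 -- new best
  Position 1 ('c'): window [0,1] length 2 -- new best
  Position 2 ('g'): repeat (last at 0), move window start to 1
  Position 2 ('g'): window [1,2] length 2
  Position 3 ('d'): window [1,3] length 3 -- new best
  Position 4 ('d'): repeat (last at 3), move window start to 4
  Position 4 ('d'): window [4,4] length 1
  Position 5 ('e'): window [4,5] length 2
  Position 6 ('a'): window [4,6] length 3
  Position 7 ('d'): repeat (last at 4), move window start to 5
  Position 7 ('d'): window [5,7] length 3
  Position 8 ('d'): repeat (last at 7), move window start to 8
  Position 8 ('d'): window [8,8] length 1
  Position 9 ('d'): repeat (last at 8), move window start to 9
  Position 9 ('d'): window [9,9] length 1
  Position 10 ('e'): window [9,10] length 2
Longest substring with no repeats: "cgd" with length 3

3


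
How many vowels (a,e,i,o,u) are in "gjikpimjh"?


Input: gjikpimjh
Checking each character:
  'g' at position 0: consonant
  'j' at position 1: consonant
  'i' at position 2: vowel (running total: 1)
  'k' at position 3: consonant
  'p' at position 4: consonant
  'i' at position 5: vowel (running total: 2)
  'm' at position 6: consonant
  'j' at position 7: consonant
  'h' at position 8: consonant
Total vowels: 2

2


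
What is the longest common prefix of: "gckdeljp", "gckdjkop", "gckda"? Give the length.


Words: gckdeljp, gckdjkop, gckda
  Position 0: all 'g' => match
  Position 1: all 'c' => match
  Position 2: all 'k' => match
  Position 3: all 'd' => match
  Position 4: ('e', 'j', 'a') => mismatch, stop
LCP = "gckd" (length 4)

4


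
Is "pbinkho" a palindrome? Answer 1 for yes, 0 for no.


Input: pbinkho
Reversed: ohknibp
  Compare pos 0 ('p') with pos 6 ('o'): MISMATCH
  Compare pos 1 ('b') with pos 5 ('h'): MISMATCH
  Compare pos 2 ('i') with pos 4 ('k'): MISMATCH
Result: not a palindrome

0


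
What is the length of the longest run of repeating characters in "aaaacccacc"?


Input: "aaaacccacc"
Scanning for longest run:
  Position 1 ('a'): continues run of 'a', length=2
  Position 2 ('a'): continues run of 'a', length=3
  Position 3 ('a'): continues run of 'a', length=4
  Position 4 ('c'): new char, reset run to 1
  Position 5 ('c'): continues run of 'c', length=2
  Position 6 ('c'): continues run of 'c', length=3
  Position 7 ('a'): new char, reset run to 1
  Position 8 ('c'): new char, reset run to 1
  Position 9 ('c'): continues run of 'c', length=2
Longest run: 'a' with length 4

4


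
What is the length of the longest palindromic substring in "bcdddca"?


Input: "bcdddca"
Checking substrings for palindromes:
  [1:6] "cdddc" (len 5) => palindrome
  [2:5] "ddd" (len 3) => palindrome
  [2:4] "dd" (len 2) => palindrome
  [3:5] "dd" (len 2) => palindrome
Longest palindromic substring: "cdddc" with length 5

5


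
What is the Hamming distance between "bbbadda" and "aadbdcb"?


Comparing "bbbadda" and "aadbdcb" position by position:
  Position 0: 'b' vs 'a' => differ
  Position 1: 'b' vs 'a' => differ
  Position 2: 'b' vs 'd' => differ
  Position 3: 'a' vs 'b' => differ
  Position 4: 'd' vs 'd' => same
  Position 5: 'd' vs 'c' => differ
  Position 6: 'a' vs 'b' => differ
Total differences (Hamming distance): 6

6


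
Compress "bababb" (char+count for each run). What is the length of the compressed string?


Input: bababb
Runs:
  'b' x 1 => "b1"
  'a' x 1 => "a1"
  'b' x 1 => "b1"
  'a' x 1 => "a1"
  'b' x 2 => "b2"
Compressed: "b1a1b1a1b2"
Compressed length: 10

10


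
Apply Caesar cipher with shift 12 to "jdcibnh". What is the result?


Caesar cipher: shift "jdcibnh" by 12
  'j' (pos 9) + 12 = pos 21 = 'v'
  'd' (pos 3) + 12 = pos 15 = 'p'
  'c' (pos 2) + 12 = pos 14 = 'o'
  'i' (pos 8) + 12 = pos 20 = 'u'
  'b' (pos 1) + 12 = pos 13 = 'n'
  'n' (pos 13) + 12 = pos 25 = 'z'
  'h' (pos 7) + 12 = pos 19 = 't'
Result: vpounzt

vpounzt


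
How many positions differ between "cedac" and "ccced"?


Comparing "cedac" and "ccced" position by position:
  Position 0: 'c' vs 'c' => same
  Position 1: 'e' vs 'c' => DIFFER
  Position 2: 'd' vs 'c' => DIFFER
  Position 3: 'a' vs 'e' => DIFFER
  Position 4: 'c' vs 'd' => DIFFER
Positions that differ: 4

4


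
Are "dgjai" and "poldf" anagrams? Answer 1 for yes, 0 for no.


Strings: "dgjai", "poldf"
Sorted first:  adgij
Sorted second: dflop
Differ at position 0: 'a' vs 'd' => not anagrams

0


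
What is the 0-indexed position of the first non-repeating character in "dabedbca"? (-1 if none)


Input: dabedbca
Character frequencies:
  'a': 2
  'b': 2
  'c': 1
  'd': 2
  'e': 1
Scanning left to right for freq == 1:
  Position 0 ('d'): freq=2, skip
  Position 1 ('a'): freq=2, skip
  Position 2 ('b'): freq=2, skip
  Position 3 ('e'): unique! => answer = 3

3


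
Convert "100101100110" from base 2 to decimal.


Input: "100101100110" in base 2
Positional expansion:
  Digit '1' (value 1) x 2^11 = 2048
  Digit '0' (value 0) x 2^10 = 0
  Digit '0' (value 0) x 2^9 = 0
  Digit '1' (value 1) x 2^8 = 256
  Digit '0' (value 0) x 2^7 = 0
  Digit '1' (value 1) x 2^6 = 64
  Digit '1' (value 1) x 2^5 = 32
  Digit '0' (value 0) x 2^4 = 0
  Digit '0' (value 0) x 2^3 = 0
  Digit '1' (value 1) x 2^2 = 4
  Digit '1' (value 1) x 2^1 = 2
  Digit '0' (value 0) x 2^0 = 0
Sum = 2406

2406


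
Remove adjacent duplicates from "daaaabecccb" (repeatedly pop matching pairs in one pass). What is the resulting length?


Input: daaaabecccb
Stack-based adjacent duplicate removal:
  Read 'd': push. Stack: d
  Read 'a': push. Stack: da
  Read 'a': matches stack top 'a' => pop. Stack: d
  Read 'a': push. Stack: da
  Read 'a': matches stack top 'a' => pop. Stack: d
  Read 'b': push. Stack: db
  Read 'e': push. Stack: dbe
  Read 'c': push. Stack: dbec
  Read 'c': matches stack top 'c' => pop. Stack: dbe
  Read 'c': push. Stack: dbec
  Read 'b': push. Stack: dbecb
Final stack: "dbecb" (length 5)

5


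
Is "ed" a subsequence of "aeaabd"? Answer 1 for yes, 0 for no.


Check if "ed" is a subsequence of "aeaabd"
Greedy scan:
  Position 0 ('a'): no match needed
  Position 1 ('e'): matches sub[0] = 'e'
  Position 2 ('a'): no match needed
  Position 3 ('a'): no match needed
  Position 4 ('b'): no match needed
  Position 5 ('d'): matches sub[1] = 'd'
All 2 characters matched => is a subsequence

1


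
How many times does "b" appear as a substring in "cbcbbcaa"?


Searching for "b" in "cbcbbcaa"
Scanning each position:
  Position 0: "c" => no
  Position 1: "b" => MATCH
  Position 2: "c" => no
  Position 3: "b" => MATCH
  Position 4: "b" => MATCH
  Position 5: "c" => no
  Position 6: "a" => no
  Position 7: "a" => no
Total occurrences: 3

3


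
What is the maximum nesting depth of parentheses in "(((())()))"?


Input: "(((())()))"
Tracking depth:
  Position 0 '(': depth becomes 1
  Position 1 '(': depth becomes 2
  Position 2 '(': depth becomes 3
  Position 3 '(': depth becomes 4
  Position 4 ')': depth becomes 3
  Position 5 ')': depth becomes 2
  Position 6 '(': depth becomes 3
  Position 7 ')': depth becomes 2
  Position 8 ')': depth becomes 1
  Position 9 ')': depth becomes 0
Maximum depth reached: 4

4


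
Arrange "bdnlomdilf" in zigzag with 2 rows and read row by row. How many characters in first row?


Zigzag "bdnlomdilf" into 2 rows:
Placing characters:
  'b' => row 0
  'd' => row 1
  'n' => row 0
  'l' => row 1
  'o' => row 0
  'm' => row 1
  'd' => row 0
  'i' => row 1
  'l' => row 0
  'f' => row 1
Rows:
  Row 0: "bnodl"
  Row 1: "dlmif"
First row length: 5

5


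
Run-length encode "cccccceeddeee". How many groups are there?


Input: cccccceeddeee
Scanning for consecutive runs:
  Group 1: 'c' x 6 (positions 0-5)
  Group 2: 'e' x 2 (positions 6-7)
  Group 3: 'd' x 2 (positions 8-9)
  Group 4: 'e' x 3 (positions 10-12)
Total groups: 4

4


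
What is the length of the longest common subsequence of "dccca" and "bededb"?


LCS of "dccca" and "bededb"
DP table:
           b    e    d    e    d    b
      0    0    0    0    0    0    0
  d   0    0    0    1    1    1    1
  c   0    0    0    1    1    1    1
  c   0    0    0    1    1    1    1
  c   0    0    0    1    1    1    1
  a   0    0    0    1    1    1    1
LCS length = dp[5][6] = 1

1


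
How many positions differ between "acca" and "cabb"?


Comparing "acca" and "cabb" position by position:
  Position 0: 'a' vs 'c' => DIFFER
  Position 1: 'c' vs 'a' => DIFFER
  Position 2: 'c' vs 'b' => DIFFER
  Position 3: 'a' vs 'b' => DIFFER
Positions that differ: 4

4


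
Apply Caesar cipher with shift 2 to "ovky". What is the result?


Caesar cipher: shift "ovky" by 2
  'o' (pos 14) + 2 = pos 16 = 'q'
  'v' (pos 21) + 2 = pos 23 = 'x'
  'k' (pos 10) + 2 = pos 12 = 'm'
  'y' (pos 24) + 2 = pos 0 = 'a'
Result: qxma

qxma


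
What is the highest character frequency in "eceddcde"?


Input: eceddcde
Character counts:
  'c': 2
  'd': 3
  'e': 3
Maximum frequency: 3

3


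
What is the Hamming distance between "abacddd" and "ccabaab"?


Comparing "abacddd" and "ccabaab" position by position:
  Position 0: 'a' vs 'c' => differ
  Position 1: 'b' vs 'c' => differ
  Position 2: 'a' vs 'a' => same
  Position 3: 'c' vs 'b' => differ
  Position 4: 'd' vs 'a' => differ
  Position 5: 'd' vs 'a' => differ
  Position 6: 'd' vs 'b' => differ
Total differences (Hamming distance): 6

6


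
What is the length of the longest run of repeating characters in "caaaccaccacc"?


Input: "caaaccaccacc"
Scanning for longest run:
  Position 1 ('a'): new char, reset run to 1
  Position 2 ('a'): continues run of 'a', length=2
  Position 3 ('a'): continues run of 'a', length=3
  Position 4 ('c'): new char, reset run to 1
  Position 5 ('c'): continues run of 'c', length=2
  Position 6 ('a'): new char, reset run to 1
  Position 7 ('c'): new char, reset run to 1
  Position 8 ('c'): continues run of 'c', length=2
  Position 9 ('a'): new char, reset run to 1
  Position 10 ('c'): new char, reset run to 1
  Position 11 ('c'): continues run of 'c', length=2
Longest run: 'a' with length 3

3


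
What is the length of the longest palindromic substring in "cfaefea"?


Input: "cfaefea"
Checking substrings for palindromes:
  [2:7] "aefea" (len 5) => palindrome
  [3:6] "efe" (len 3) => palindrome
Longest palindromic substring: "aefea" with length 5

5


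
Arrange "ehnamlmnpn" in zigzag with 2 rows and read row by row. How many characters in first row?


Zigzag "ehnamlmnpn" into 2 rows:
Placing characters:
  'e' => row 0
  'h' => row 1
  'n' => row 0
  'a' => row 1
  'm' => row 0
  'l' => row 1
  'm' => row 0
  'n' => row 1
  'p' => row 0
  'n' => row 1
Rows:
  Row 0: "enmmp"
  Row 1: "halnn"
First row length: 5

5


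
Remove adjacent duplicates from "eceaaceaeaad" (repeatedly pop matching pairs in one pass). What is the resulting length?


Input: eceaaceaeaad
Stack-based adjacent duplicate removal:
  Read 'e': push. Stack: e
  Read 'c': push. Stack: ec
  Read 'e': push. Stack: ece
  Read 'a': push. Stack: ecea
  Read 'a': matches stack top 'a' => pop. Stack: ece
  Read 'c': push. Stack: ecec
  Read 'e': push. Stack: ecece
  Read 'a': push. Stack: ececea
  Read 'e': push. Stack: ececeae
  Read 'a': push. Stack: ececeaea
  Read 'a': matches stack top 'a' => pop. Stack: ececeae
  Read 'd': push. Stack: ececeaed
Final stack: "ececeaed" (length 8)

8


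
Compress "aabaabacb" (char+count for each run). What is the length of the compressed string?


Input: aabaabacb
Runs:
  'a' x 2 => "a2"
  'b' x 1 => "b1"
  'a' x 2 => "a2"
  'b' x 1 => "b1"
  'a' x 1 => "a1"
  'c' x 1 => "c1"
  'b' x 1 => "b1"
Compressed: "a2b1a2b1a1c1b1"
Compressed length: 14

14


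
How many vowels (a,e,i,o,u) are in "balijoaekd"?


Input: balijoaekd
Checking each character:
  'b' at position 0: consonant
  'a' at position 1: vowel (running total: 1)
  'l' at position 2: consonant
  'i' at position 3: vowel (running total: 2)
  'j' at position 4: consonant
  'o' at position 5: vowel (running total: 3)
  'a' at position 6: vowel (running total: 4)
  'e' at position 7: vowel (running total: 5)
  'k' at position 8: consonant
  'd' at position 9: consonant
Total vowels: 5

5


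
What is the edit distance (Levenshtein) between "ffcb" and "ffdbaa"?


Computing edit distance: "ffcb" -> "ffdbaa"
DP table:
           f    f    d    b    a    a
      0    1    2    3    4    5    6
  f   1    0    1    2    3    4    5
  f   2    1    0    1    2    3    4
  c   3    2    1    1    2    3    4
  b   4    3    2    2    1    2    3
Edit distance = dp[4][6] = 3

3


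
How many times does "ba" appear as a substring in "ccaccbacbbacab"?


Searching for "ba" in "ccaccbacbbacab"
Scanning each position:
  Position 0: "cc" => no
  Position 1: "ca" => no
  Position 2: "ac" => no
  Position 3: "cc" => no
  Position 4: "cb" => no
  Position 5: "ba" => MATCH
  Position 6: "ac" => no
  Position 7: "cb" => no
  Position 8: "bb" => no
  Position 9: "ba" => MATCH
  Position 10: "ac" => no
  Position 11: "ca" => no
  Position 12: "ab" => no
Total occurrences: 2

2


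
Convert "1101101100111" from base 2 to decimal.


Input: "1101101100111" in base 2
Positional expansion:
  Digit '1' (value 1) x 2^12 = 4096
  Digit '1' (value 1) x 2^11 = 2048
  Digit '0' (value 0) x 2^10 = 0
  Digit '1' (value 1) x 2^9 = 512
  Digit '1' (value 1) x 2^8 = 256
  Digit '0' (value 0) x 2^7 = 0
  Digit '1' (value 1) x 2^6 = 64
  Digit '1' (value 1) x 2^5 = 32
  Digit '0' (value 0) x 2^4 = 0
  Digit '0' (value 0) x 2^3 = 0
  Digit '1' (value 1) x 2^2 = 4
  Digit '1' (value 1) x 2^1 = 2
  Digit '1' (value 1) x 2^0 = 1
Sum = 7015

7015


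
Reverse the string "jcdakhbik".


Input: jcdakhbik
Reading characters right to left:
  Position 8: 'k'
  Position 7: 'i'
  Position 6: 'b'
  Position 5: 'h'
  Position 4: 'k'
  Position 3: 'a'
  Position 2: 'd'
  Position 1: 'c'
  Position 0: 'j'
Reversed: kibhkadcj

kibhkadcj


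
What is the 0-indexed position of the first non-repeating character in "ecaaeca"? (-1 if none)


Input: ecaaeca
Character frequencies:
  'a': 3
  'c': 2
  'e': 2
Scanning left to right for freq == 1:
  Position 0 ('e'): freq=2, skip
  Position 1 ('c'): freq=2, skip
  Position 2 ('a'): freq=3, skip
  Position 3 ('a'): freq=3, skip
  Position 4 ('e'): freq=2, skip
  Position 5 ('c'): freq=2, skip
  Position 6 ('a'): freq=3, skip
  No unique character found => answer = -1

-1


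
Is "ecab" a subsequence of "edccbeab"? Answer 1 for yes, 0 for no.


Check if "ecab" is a subsequence of "edccbeab"
Greedy scan:
  Position 0 ('e'): matches sub[0] = 'e'
  Position 1 ('d'): no match needed
  Position 2 ('c'): matches sub[1] = 'c'
  Position 3 ('c'): no match needed
  Position 4 ('b'): no match needed
  Position 5 ('e'): no match needed
  Position 6 ('a'): matches sub[2] = 'a'
  Position 7 ('b'): matches sub[3] = 'b'
All 4 characters matched => is a subsequence

1


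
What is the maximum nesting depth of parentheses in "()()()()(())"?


Input: "()()()()(())"
Tracking depth:
  Position 0 '(': depth becomes 1
  Position 1 ')': depth becomes 0
  Position 2 '(': depth becomes 1
  Position 3 ')': depth becomes 0
  Position 4 '(': depth becomes 1
  Position 5 ')': depth becomes 0
  Position 6 '(': depth becomes 1
  Position 7 ')': depth becomes 0
  Position 8 '(': depth becomes 1
  Position 9 '(': depth becomes 2
  Position 10 ')': depth becomes 1
  Position 11 ')': depth becomes 0
Maximum depth reached: 2

2


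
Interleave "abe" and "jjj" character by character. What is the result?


Interleaving "abe" and "jjj":
  Position 0: 'a' from first, 'j' from second => "aj"
  Position 1: 'b' from first, 'j' from second => "bj"
  Position 2: 'e' from first, 'j' from second => "ej"
Result: ajbjej

ajbjej


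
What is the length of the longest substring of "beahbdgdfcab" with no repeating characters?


Input: "beahbdgdfcab"
Sliding window (track last position of each char):
  Position 0 ('b'): window [0,0] length 1 -- new best
  Position 1 ('e'): window [0,1] length 2 -- new best
  Position 2 ('a'): window [0,2] length 3 -- new best
  Position 3 ('h'): window [0,3] length 4 -- new best
  Position 4 ('b'): repeat (last at 0), move window start to 1
  Position 4 ('b'): window [1,4] length 4
  Position 5 ('d'): window [1,5] length 5 -- new best
  Position 6 ('g'): window [1,6] length 6 -- new best
  Position 7 ('d'): repeat (last at 5), move window start to 6
  Position 7 ('d'): window [6,7] length 2
  Position 8 ('f'): window [6,8] length 3
  Position 9 ('c'): window [6,9] length 4
  Position 10 ('a'): window [6,10] length 5
  Position 11 ('b'): window [6,11] length 6
Longest substring with no repeats: "eahbdg" with length 6

6


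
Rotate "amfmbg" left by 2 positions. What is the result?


Input: "amfmbg", rotate left by 2
First 2 characters: "am"
Remaining characters: "fmbg"
Concatenate remaining + first: "fmbg" + "am" = "fmbgam"

fmbgam


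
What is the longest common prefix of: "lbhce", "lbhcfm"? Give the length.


Words: lbhce, lbhcfm
  Position 0: all 'l' => match
  Position 1: all 'b' => match
  Position 2: all 'h' => match
  Position 3: all 'c' => match
  Position 4: ('e', 'f') => mismatch, stop
LCP = "lbhc" (length 4)

4


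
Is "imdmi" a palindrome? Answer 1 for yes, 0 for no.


Input: imdmi
Reversed: imdmi
  Compare pos 0 ('i') with pos 4 ('i'): match
  Compare pos 1 ('m') with pos 3 ('m'): match
Result: palindrome

1


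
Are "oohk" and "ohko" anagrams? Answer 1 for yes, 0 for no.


Strings: "oohk", "ohko"
Sorted first:  hkoo
Sorted second: hkoo
Sorted forms match => anagrams

1


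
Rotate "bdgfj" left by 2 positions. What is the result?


Input: "bdgfj", rotate left by 2
First 2 characters: "bd"
Remaining characters: "gfj"
Concatenate remaining + first: "gfj" + "bd" = "gfjbd"

gfjbd


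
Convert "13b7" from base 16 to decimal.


Input: "13b7" in base 16
Positional expansion:
  Digit '1' (value 1) x 16^3 = 4096
  Digit '3' (value 3) x 16^2 = 768
  Digit 'b' (value 11) x 16^1 = 176
  Digit '7' (value 7) x 16^0 = 7
Sum = 5047

5047


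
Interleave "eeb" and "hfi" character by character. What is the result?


Interleaving "eeb" and "hfi":
  Position 0: 'e' from first, 'h' from second => "eh"
  Position 1: 'e' from first, 'f' from second => "ef"
  Position 2: 'b' from first, 'i' from second => "bi"
Result: ehefbi

ehefbi


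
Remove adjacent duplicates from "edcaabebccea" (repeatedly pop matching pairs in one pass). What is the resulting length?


Input: edcaabebccea
Stack-based adjacent duplicate removal:
  Read 'e': push. Stack: e
  Read 'd': push. Stack: ed
  Read 'c': push. Stack: edc
  Read 'a': push. Stack: edca
  Read 'a': matches stack top 'a' => pop. Stack: edc
  Read 'b': push. Stack: edcb
  Read 'e': push. Stack: edcbe
  Read 'b': push. Stack: edcbeb
  Read 'c': push. Stack: edcbebc
  Read 'c': matches stack top 'c' => pop. Stack: edcbeb
  Read 'e': push. Stack: edcbebe
  Read 'a': push. Stack: edcbebea
Final stack: "edcbebea" (length 8)

8


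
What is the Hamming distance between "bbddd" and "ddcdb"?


Comparing "bbddd" and "ddcdb" position by position:
  Position 0: 'b' vs 'd' => differ
  Position 1: 'b' vs 'd' => differ
  Position 2: 'd' vs 'c' => differ
  Position 3: 'd' vs 'd' => same
  Position 4: 'd' vs 'b' => differ
Total differences (Hamming distance): 4

4


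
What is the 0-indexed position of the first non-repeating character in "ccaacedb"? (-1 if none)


Input: ccaacedb
Character frequencies:
  'a': 2
  'b': 1
  'c': 3
  'd': 1
  'e': 1
Scanning left to right for freq == 1:
  Position 0 ('c'): freq=3, skip
  Position 1 ('c'): freq=3, skip
  Position 2 ('a'): freq=2, skip
  Position 3 ('a'): freq=2, skip
  Position 4 ('c'): freq=3, skip
  Position 5 ('e'): unique! => answer = 5

5


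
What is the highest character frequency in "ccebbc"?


Input: ccebbc
Character counts:
  'b': 2
  'c': 3
  'e': 1
Maximum frequency: 3

3


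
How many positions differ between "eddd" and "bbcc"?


Comparing "eddd" and "bbcc" position by position:
  Position 0: 'e' vs 'b' => DIFFER
  Position 1: 'd' vs 'b' => DIFFER
  Position 2: 'd' vs 'c' => DIFFER
  Position 3: 'd' vs 'c' => DIFFER
Positions that differ: 4

4


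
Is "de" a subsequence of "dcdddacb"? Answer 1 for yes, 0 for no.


Check if "de" is a subsequence of "dcdddacb"
Greedy scan:
  Position 0 ('d'): matches sub[0] = 'd'
  Position 1 ('c'): no match needed
  Position 2 ('d'): no match needed
  Position 3 ('d'): no match needed
  Position 4 ('d'): no match needed
  Position 5 ('a'): no match needed
  Position 6 ('c'): no match needed
  Position 7 ('b'): no match needed
Only matched 1/2 characters => not a subsequence

0


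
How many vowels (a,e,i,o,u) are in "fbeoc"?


Input: fbeoc
Checking each character:
  'f' at position 0: consonant
  'b' at position 1: consonant
  'e' at position 2: vowel (running total: 1)
  'o' at position 3: vowel (running total: 2)
  'c' at position 4: consonant
Total vowels: 2

2


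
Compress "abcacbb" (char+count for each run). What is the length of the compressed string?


Input: abcacbb
Runs:
  'a' x 1 => "a1"
  'b' x 1 => "b1"
  'c' x 1 => "c1"
  'a' x 1 => "a1"
  'c' x 1 => "c1"
  'b' x 2 => "b2"
Compressed: "a1b1c1a1c1b2"
Compressed length: 12

12


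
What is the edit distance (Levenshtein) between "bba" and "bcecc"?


Computing edit distance: "bba" -> "bcecc"
DP table:
           b    c    e    c    c
      0    1    2    3    4    5
  b   1    0    1    2    3    4
  b   2    1    1    2    3    4
  a   3    2    2    2    3    4
Edit distance = dp[3][5] = 4

4


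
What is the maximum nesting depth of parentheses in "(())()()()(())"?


Input: "(())()()()(())"
Tracking depth:
  Position 0 '(': depth becomes 1
  Position 1 '(': depth becomes 2
  Position 2 ')': depth becomes 1
  Position 3 ')': depth becomes 0
  Position 4 '(': depth becomes 1
  Position 5 ')': depth becomes 0
  Position 6 '(': depth becomes 1
  Position 7 ')': depth becomes 0
  Position 8 '(': depth becomes 1
  Position 9 ')': depth becomes 0
  Position 10 '(': depth becomes 1
  Position 11 '(': depth becomes 2
  Position 12 ')': depth becomes 1
  Position 13 ')': depth becomes 0
Maximum depth reached: 2

2


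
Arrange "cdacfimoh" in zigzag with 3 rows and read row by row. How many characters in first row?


Zigzag "cdacfimoh" into 3 rows:
Placing characters:
  'c' => row 0
  'd' => row 1
  'a' => row 2
  'c' => row 1
  'f' => row 0
  'i' => row 1
  'm' => row 2
  'o' => row 1
  'h' => row 0
Rows:
  Row 0: "cfh"
  Row 1: "dcio"
  Row 2: "am"
First row length: 3

3


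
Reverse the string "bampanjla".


Input: bampanjla
Reading characters right to left:
  Position 8: 'a'
  Position 7: 'l'
  Position 6: 'j'
  Position 5: 'n'
  Position 4: 'a'
  Position 3: 'p'
  Position 2: 'm'
  Position 1: 'a'
  Position 0: 'b'
Reversed: aljnapmab

aljnapmab


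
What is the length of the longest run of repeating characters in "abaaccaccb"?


Input: "abaaccaccb"
Scanning for longest run:
  Position 1 ('b'): new char, reset run to 1
  Position 2 ('a'): new char, reset run to 1
  Position 3 ('a'): continues run of 'a', length=2
  Position 4 ('c'): new char, reset run to 1
  Position 5 ('c'): continues run of 'c', length=2
  Position 6 ('a'): new char, reset run to 1
  Position 7 ('c'): new char, reset run to 1
  Position 8 ('c'): continues run of 'c', length=2
  Position 9 ('b'): new char, reset run to 1
Longest run: 'a' with length 2

2


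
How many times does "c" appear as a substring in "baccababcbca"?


Searching for "c" in "baccababcbca"
Scanning each position:
  Position 0: "b" => no
  Position 1: "a" => no
  Position 2: "c" => MATCH
  Position 3: "c" => MATCH
  Position 4: "a" => no
  Position 5: "b" => no
  Position 6: "a" => no
  Position 7: "b" => no
  Position 8: "c" => MATCH
  Position 9: "b" => no
  Position 10: "c" => MATCH
  Position 11: "a" => no
Total occurrences: 4

4


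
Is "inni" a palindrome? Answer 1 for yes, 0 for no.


Input: inni
Reversed: inni
  Compare pos 0 ('i') with pos 3 ('i'): match
  Compare pos 1 ('n') with pos 2 ('n'): match
Result: palindrome

1


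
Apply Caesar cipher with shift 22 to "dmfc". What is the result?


Caesar cipher: shift "dmfc" by 22
  'd' (pos 3) + 22 = pos 25 = 'z'
  'm' (pos 12) + 22 = pos 8 = 'i'
  'f' (pos 5) + 22 = pos 1 = 'b'
  'c' (pos 2) + 22 = pos 24 = 'y'
Result: ziby

ziby


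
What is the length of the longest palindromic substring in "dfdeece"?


Input: "dfdeece"
Checking substrings for palindromes:
  [0:3] "dfd" (len 3) => palindrome
  [4:7] "ece" (len 3) => palindrome
  [3:5] "ee" (len 2) => palindrome
Longest palindromic substring: "dfd" with length 3

3


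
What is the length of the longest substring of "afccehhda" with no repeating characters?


Input: "afccehhda"
Sliding window (track last position of each char):
  Position 0 ('a'): window [0,0] length 1 -- new best
  Position 1 ('f'): window [0,1] length 2 -- new best
  Position 2 ('c'): window [0,2] length 3 -- new best
  Position 3 ('c'): repeat (last at 2), move window start to 3
  Position 3 ('c'): window [3,3] length 1
  Position 4 ('e'): window [3,4] length 2
  Position 5 ('h'): window [3,5] length 3
  Position 6 ('h'): repeat (last at 5), move window start to 6
  Position 6 ('h'): window [6,6] length 1
  Position 7 ('d'): window [6,7] length 2
  Position 8 ('a'): window [6,8] length 3
Longest substring with no repeats: "afc" with length 3

3


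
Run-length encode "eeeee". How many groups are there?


Input: eeeee
Scanning for consecutive runs:
  Group 1: 'e' x 5 (positions 0-4)
Total groups: 1

1


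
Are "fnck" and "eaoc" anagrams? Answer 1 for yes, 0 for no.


Strings: "fnck", "eaoc"
Sorted first:  cfkn
Sorted second: aceo
Differ at position 0: 'c' vs 'a' => not anagrams

0


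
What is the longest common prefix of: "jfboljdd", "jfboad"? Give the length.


Words: jfboljdd, jfboad
  Position 0: all 'j' => match
  Position 1: all 'f' => match
  Position 2: all 'b' => match
  Position 3: all 'o' => match
  Position 4: ('l', 'a') => mismatch, stop
LCP = "jfbo" (length 4)

4


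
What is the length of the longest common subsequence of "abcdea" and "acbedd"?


LCS of "abcdea" and "acbedd"
DP table:
           a    c    b    e    d    d
      0    0    0    0    0    0    0
  a   0    1    1    1    1    1    1
  b   0    1    1    2    2    2    2
  c   0    1    2    2    2    2    2
  d   0    1    2    2    2    3    3
  e   0    1    2    2    3    3    3
  a   0    1    2    2    3    3    3
LCS length = dp[6][6] = 3

3


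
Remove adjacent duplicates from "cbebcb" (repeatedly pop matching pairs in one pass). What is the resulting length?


Input: cbebcb
Stack-based adjacent duplicate removal:
  Read 'c': push. Stack: c
  Read 'b': push. Stack: cb
  Read 'e': push. Stack: cbe
  Read 'b': push. Stack: cbeb
  Read 'c': push. Stack: cbebc
  Read 'b': push. Stack: cbebcb
Final stack: "cbebcb" (length 6)

6


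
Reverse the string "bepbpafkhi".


Input: bepbpafkhi
Reading characters right to left:
  Position 9: 'i'
  Position 8: 'h'
  Position 7: 'k'
  Position 6: 'f'
  Position 5: 'a'
  Position 4: 'p'
  Position 3: 'b'
  Position 2: 'p'
  Position 1: 'e'
  Position 0: 'b'
Reversed: ihkfapbpeb

ihkfapbpeb


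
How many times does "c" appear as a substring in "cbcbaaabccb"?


Searching for "c" in "cbcbaaabccb"
Scanning each position:
  Position 0: "c" => MATCH
  Position 1: "b" => no
  Position 2: "c" => MATCH
  Position 3: "b" => no
  Position 4: "a" => no
  Position 5: "a" => no
  Position 6: "a" => no
  Position 7: "b" => no
  Position 8: "c" => MATCH
  Position 9: "c" => MATCH
  Position 10: "b" => no
Total occurrences: 4

4


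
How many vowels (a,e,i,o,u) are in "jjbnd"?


Input: jjbnd
Checking each character:
  'j' at position 0: consonant
  'j' at position 1: consonant
  'b' at position 2: consonant
  'n' at position 3: consonant
  'd' at position 4: consonant
Total vowels: 0

0


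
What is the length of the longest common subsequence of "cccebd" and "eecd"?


LCS of "cccebd" and "eecd"
DP table:
           e    e    c    d
      0    0    0    0    0
  c   0    0    0    1    1
  c   0    0    0    1    1
  c   0    0    0    1    1
  e   0    1    1    1    1
  b   0    1    1    1    1
  d   0    1    1    1    2
LCS length = dp[6][4] = 2

2


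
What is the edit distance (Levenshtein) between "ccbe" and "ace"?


Computing edit distance: "ccbe" -> "ace"
DP table:
           a    c    e
      0    1    2    3
  c   1    1    1    2
  c   2    2    1    2
  b   3    3    2    2
  e   4    4    3    2
Edit distance = dp[4][3] = 2

2


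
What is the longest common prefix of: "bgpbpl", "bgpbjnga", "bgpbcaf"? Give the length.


Words: bgpbpl, bgpbjnga, bgpbcaf
  Position 0: all 'b' => match
  Position 1: all 'g' => match
  Position 2: all 'p' => match
  Position 3: all 'b' => match
  Position 4: ('p', 'j', 'c') => mismatch, stop
LCP = "bgpb" (length 4)

4


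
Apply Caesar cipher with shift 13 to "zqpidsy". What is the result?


Caesar cipher: shift "zqpidsy" by 13
  'z' (pos 25) + 13 = pos 12 = 'm'
  'q' (pos 16) + 13 = pos 3 = 'd'
  'p' (pos 15) + 13 = pos 2 = 'c'
  'i' (pos 8) + 13 = pos 21 = 'v'
  'd' (pos 3) + 13 = pos 16 = 'q'
  's' (pos 18) + 13 = pos 5 = 'f'
  'y' (pos 24) + 13 = pos 11 = 'l'
Result: mdcvqfl

mdcvqfl


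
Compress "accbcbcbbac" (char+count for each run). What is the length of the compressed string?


Input: accbcbcbbac
Runs:
  'a' x 1 => "a1"
  'c' x 2 => "c2"
  'b' x 1 => "b1"
  'c' x 1 => "c1"
  'b' x 1 => "b1"
  'c' x 1 => "c1"
  'b' x 2 => "b2"
  'a' x 1 => "a1"
  'c' x 1 => "c1"
Compressed: "a1c2b1c1b1c1b2a1c1"
Compressed length: 18

18


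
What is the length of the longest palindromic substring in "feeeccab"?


Input: "feeeccab"
Checking substrings for palindromes:
  [1:4] "eee" (len 3) => palindrome
  [1:3] "ee" (len 2) => palindrome
  [2:4] "ee" (len 2) => palindrome
  [4:6] "cc" (len 2) => palindrome
Longest palindromic substring: "eee" with length 3

3


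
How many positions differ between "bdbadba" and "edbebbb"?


Comparing "bdbadba" and "edbebbb" position by position:
  Position 0: 'b' vs 'e' => DIFFER
  Position 1: 'd' vs 'd' => same
  Position 2: 'b' vs 'b' => same
  Position 3: 'a' vs 'e' => DIFFER
  Position 4: 'd' vs 'b' => DIFFER
  Position 5: 'b' vs 'b' => same
  Position 6: 'a' vs 'b' => DIFFER
Positions that differ: 4

4


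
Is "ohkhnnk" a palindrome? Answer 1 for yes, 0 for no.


Input: ohkhnnk
Reversed: knnhkho
  Compare pos 0 ('o') with pos 6 ('k'): MISMATCH
  Compare pos 1 ('h') with pos 5 ('n'): MISMATCH
  Compare pos 2 ('k') with pos 4 ('n'): MISMATCH
Result: not a palindrome

0


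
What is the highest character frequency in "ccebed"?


Input: ccebed
Character counts:
  'b': 1
  'c': 2
  'd': 1
  'e': 2
Maximum frequency: 2

2


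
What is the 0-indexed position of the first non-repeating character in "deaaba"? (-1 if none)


Input: deaaba
Character frequencies:
  'a': 3
  'b': 1
  'd': 1
  'e': 1
Scanning left to right for freq == 1:
  Position 0 ('d'): unique! => answer = 0

0


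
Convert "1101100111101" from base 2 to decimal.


Input: "1101100111101" in base 2
Positional expansion:
  Digit '1' (value 1) x 2^12 = 4096
  Digit '1' (value 1) x 2^11 = 2048
  Digit '0' (value 0) x 2^10 = 0
  Digit '1' (value 1) x 2^9 = 512
  Digit '1' (value 1) x 2^8 = 256
  Digit '0' (value 0) x 2^7 = 0
  Digit '0' (value 0) x 2^6 = 0
  Digit '1' (value 1) x 2^5 = 32
  Digit '1' (value 1) x 2^4 = 16
  Digit '1' (value 1) x 2^3 = 8
  Digit '1' (value 1) x 2^2 = 4
  Digit '0' (value 0) x 2^1 = 0
  Digit '1' (value 1) x 2^0 = 1
Sum = 6973

6973


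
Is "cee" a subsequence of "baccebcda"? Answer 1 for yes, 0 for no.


Check if "cee" is a subsequence of "baccebcda"
Greedy scan:
  Position 0 ('b'): no match needed
  Position 1 ('a'): no match needed
  Position 2 ('c'): matches sub[0] = 'c'
  Position 3 ('c'): no match needed
  Position 4 ('e'): matches sub[1] = 'e'
  Position 5 ('b'): no match needed
  Position 6 ('c'): no match needed
  Position 7 ('d'): no match needed
  Position 8 ('a'): no match needed
Only matched 2/3 characters => not a subsequence

0


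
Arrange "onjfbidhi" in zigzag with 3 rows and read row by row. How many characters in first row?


Zigzag "onjfbidhi" into 3 rows:
Placing characters:
  'o' => row 0
  'n' => row 1
  'j' => row 2
  'f' => row 1
  'b' => row 0
  'i' => row 1
  'd' => row 2
  'h' => row 1
  'i' => row 0
Rows:
  Row 0: "obi"
  Row 1: "nfih"
  Row 2: "jd"
First row length: 3

3
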